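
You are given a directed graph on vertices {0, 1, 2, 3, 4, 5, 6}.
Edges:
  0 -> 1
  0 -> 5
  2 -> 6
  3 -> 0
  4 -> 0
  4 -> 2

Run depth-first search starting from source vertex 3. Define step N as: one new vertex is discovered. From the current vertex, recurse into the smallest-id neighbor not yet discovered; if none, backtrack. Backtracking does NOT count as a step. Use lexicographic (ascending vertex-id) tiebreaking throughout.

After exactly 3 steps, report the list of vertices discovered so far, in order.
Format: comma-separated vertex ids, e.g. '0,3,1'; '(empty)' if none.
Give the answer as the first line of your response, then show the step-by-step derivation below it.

3,0,1

step 1: discover 3; path=3; order=3
step 2: discover 0; path=3>0; order=3,0
step 3: discover 1; path=3>0>1; order=3,0,1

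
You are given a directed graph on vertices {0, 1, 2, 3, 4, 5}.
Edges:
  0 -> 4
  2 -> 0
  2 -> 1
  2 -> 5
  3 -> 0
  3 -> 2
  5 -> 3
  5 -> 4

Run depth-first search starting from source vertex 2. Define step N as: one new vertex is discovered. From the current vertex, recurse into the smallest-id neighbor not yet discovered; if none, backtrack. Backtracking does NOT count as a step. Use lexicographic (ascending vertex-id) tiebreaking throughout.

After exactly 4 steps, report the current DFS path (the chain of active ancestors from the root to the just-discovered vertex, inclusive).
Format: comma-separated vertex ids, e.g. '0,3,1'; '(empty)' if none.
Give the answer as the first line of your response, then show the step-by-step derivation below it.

2,1

step 1: discover 2; path=2; order=2
step 2: discover 0; path=2>0; order=2,0
step 3: discover 4; path=2>0>4; order=2,0,4
step 4: discover 1; path=2>1; order=2,0,4,1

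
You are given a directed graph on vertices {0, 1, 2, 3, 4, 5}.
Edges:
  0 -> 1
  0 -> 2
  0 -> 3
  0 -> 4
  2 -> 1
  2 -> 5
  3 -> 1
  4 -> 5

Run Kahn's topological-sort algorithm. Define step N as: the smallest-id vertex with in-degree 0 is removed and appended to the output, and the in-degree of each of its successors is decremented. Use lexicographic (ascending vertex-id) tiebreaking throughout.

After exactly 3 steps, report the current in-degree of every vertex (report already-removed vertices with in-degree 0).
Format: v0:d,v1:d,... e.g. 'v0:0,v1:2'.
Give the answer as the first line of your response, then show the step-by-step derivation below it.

v0:0,v1:0,v2:0,v3:0,v4:0,v5:1

step 1: output 0; order=[0]; indeg=(0,2,0,0,0,2)
step 2: output 2; order=[0,2]; indeg=(0,1,0,0,0,1)
step 3: output 3; order=[0,2,3]; indeg=(0,0,0,0,0,1)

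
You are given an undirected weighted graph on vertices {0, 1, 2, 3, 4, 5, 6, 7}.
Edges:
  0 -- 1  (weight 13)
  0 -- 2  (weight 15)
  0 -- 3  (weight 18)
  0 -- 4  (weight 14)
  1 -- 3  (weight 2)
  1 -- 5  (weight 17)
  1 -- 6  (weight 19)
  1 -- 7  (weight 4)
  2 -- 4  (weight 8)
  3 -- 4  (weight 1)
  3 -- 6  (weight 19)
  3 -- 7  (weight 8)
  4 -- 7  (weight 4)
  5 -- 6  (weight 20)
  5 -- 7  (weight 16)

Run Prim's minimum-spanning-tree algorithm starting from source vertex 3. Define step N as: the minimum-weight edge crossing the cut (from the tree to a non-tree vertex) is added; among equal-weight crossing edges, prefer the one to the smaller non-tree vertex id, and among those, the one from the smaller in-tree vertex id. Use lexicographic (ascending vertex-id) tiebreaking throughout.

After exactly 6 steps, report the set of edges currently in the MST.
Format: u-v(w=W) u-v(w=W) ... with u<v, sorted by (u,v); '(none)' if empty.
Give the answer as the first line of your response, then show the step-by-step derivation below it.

0-1(w=13) 1-3(w=2) 1-7(w=4) 2-4(w=8) 3-4(w=1) 5-7(w=16)

step 1: add edge 3-4 (w=1); MST = {3-4(w=1)}
step 2: add edge 1-3 (w=2); MST = {1-3(w=2) 3-4(w=1)}
step 3: add edge 1-7 (w=4); MST = {1-3(w=2) 1-7(w=4) 3-4(w=1)}
step 4: add edge 2-4 (w=8); MST = {1-3(w=2) 1-7(w=4) 2-4(w=8) 3-4(w=1)}
step 5: add edge 0-1 (w=13); MST = {0-1(w=13) 1-3(w=2) 1-7(w=4) 2-4(w=8) 3-4(w=1)}
step 6: add edge 5-7 (w=16); MST = {0-1(w=13) 1-3(w=2) 1-7(w=4) 2-4(w=8) 3-4(w=1) 5-7(w=16)}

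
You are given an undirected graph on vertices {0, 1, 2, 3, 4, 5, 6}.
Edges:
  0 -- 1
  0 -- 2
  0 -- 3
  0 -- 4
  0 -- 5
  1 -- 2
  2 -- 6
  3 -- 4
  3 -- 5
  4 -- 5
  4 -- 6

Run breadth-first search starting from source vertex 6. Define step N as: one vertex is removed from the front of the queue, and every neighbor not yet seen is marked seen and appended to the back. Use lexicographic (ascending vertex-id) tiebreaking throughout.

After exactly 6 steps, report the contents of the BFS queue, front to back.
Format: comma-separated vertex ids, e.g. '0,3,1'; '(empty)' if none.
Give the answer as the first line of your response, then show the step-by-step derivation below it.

5

step 1: dequeue 6; queue=[2,4]; order=6
step 2: dequeue 2; queue=[4,0,1]; order=6,2
step 3: dequeue 4; queue=[0,1,3,5]; order=6,2,4
step 4: dequeue 0; queue=[1,3,5]; order=6,2,4,0
step 5: dequeue 1; queue=[3,5]; order=6,2,4,0,1
step 6: dequeue 3; queue=[5]; order=6,2,4,0,1,3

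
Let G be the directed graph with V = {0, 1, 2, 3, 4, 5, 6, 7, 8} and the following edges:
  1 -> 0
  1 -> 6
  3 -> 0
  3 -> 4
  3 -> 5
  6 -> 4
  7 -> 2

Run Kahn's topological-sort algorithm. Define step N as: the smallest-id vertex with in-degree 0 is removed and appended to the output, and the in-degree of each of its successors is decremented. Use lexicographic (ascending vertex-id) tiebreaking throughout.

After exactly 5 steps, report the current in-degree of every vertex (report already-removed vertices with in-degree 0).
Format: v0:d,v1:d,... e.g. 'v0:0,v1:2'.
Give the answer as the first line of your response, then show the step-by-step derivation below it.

v0:0,v1:0,v2:1,v3:0,v4:0,v5:0,v6:0,v7:0,v8:0

step 1: output 1; order=[1]; indeg=(1,0,1,0,2,1,0,0,0)
step 2: output 3; order=[1,3]; indeg=(0,0,1,0,1,0,0,0,0)
step 3: output 0; order=[1,3,0]; indeg=(0,0,1,0,1,0,0,0,0)
step 4: output 5; order=[1,3,0,5]; indeg=(0,0,1,0,1,0,0,0,0)
step 5: output 6; order=[1,3,0,5,6]; indeg=(0,0,1,0,0,0,0,0,0)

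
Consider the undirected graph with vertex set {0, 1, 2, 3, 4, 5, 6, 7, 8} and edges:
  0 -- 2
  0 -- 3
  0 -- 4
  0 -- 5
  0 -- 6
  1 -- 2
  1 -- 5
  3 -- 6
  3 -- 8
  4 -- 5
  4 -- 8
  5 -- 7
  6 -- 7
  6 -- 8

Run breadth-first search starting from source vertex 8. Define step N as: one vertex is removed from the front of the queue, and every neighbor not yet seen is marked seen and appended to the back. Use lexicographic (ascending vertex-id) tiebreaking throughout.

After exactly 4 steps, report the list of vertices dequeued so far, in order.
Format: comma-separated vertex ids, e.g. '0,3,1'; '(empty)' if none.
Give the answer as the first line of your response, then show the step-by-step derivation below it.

8,3,4,6

step 1: dequeue 8; queue=[3,4,6]; order=8
step 2: dequeue 3; queue=[4,6,0]; order=8,3
step 3: dequeue 4; queue=[6,0,5]; order=8,3,4
step 4: dequeue 6; queue=[0,5,7]; order=8,3,4,6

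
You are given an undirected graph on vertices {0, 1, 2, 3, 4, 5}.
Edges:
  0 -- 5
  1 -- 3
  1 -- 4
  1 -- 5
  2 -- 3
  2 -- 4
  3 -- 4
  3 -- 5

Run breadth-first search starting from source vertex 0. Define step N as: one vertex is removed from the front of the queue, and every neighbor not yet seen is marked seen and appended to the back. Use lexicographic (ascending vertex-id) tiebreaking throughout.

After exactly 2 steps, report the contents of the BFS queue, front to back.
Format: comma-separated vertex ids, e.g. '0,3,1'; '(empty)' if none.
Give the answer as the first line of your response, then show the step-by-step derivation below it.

1,3

step 1: dequeue 0; queue=[5]; order=0
step 2: dequeue 5; queue=[1,3]; order=0,5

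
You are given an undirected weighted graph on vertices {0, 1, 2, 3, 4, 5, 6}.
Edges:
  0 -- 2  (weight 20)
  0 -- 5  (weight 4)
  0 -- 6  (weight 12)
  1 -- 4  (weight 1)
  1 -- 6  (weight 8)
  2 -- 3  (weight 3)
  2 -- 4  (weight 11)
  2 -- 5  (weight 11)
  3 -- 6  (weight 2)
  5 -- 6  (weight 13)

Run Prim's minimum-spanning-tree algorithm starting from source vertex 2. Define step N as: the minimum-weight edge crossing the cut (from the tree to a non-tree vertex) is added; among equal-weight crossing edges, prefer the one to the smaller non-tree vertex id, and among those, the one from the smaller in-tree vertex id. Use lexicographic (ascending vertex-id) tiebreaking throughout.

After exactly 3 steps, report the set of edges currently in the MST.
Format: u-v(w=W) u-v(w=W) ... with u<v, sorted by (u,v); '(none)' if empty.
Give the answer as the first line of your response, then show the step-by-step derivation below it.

1-6(w=8) 2-3(w=3) 3-6(w=2)

step 1: add edge 2-3 (w=3); MST = {2-3(w=3)}
step 2: add edge 3-6 (w=2); MST = {2-3(w=3) 3-6(w=2)}
step 3: add edge 1-6 (w=8); MST = {1-6(w=8) 2-3(w=3) 3-6(w=2)}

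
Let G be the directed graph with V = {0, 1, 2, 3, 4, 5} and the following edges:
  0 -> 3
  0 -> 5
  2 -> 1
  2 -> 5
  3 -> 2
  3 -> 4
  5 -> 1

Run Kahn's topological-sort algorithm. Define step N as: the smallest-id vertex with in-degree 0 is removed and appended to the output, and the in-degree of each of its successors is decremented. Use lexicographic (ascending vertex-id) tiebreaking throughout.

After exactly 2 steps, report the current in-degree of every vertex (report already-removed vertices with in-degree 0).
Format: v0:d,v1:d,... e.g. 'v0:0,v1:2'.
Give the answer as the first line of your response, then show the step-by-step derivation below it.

v0:0,v1:2,v2:0,v3:0,v4:0,v5:1

step 1: output 0; order=[0]; indeg=(0,2,1,0,1,1)
step 2: output 3; order=[0,3]; indeg=(0,2,0,0,0,1)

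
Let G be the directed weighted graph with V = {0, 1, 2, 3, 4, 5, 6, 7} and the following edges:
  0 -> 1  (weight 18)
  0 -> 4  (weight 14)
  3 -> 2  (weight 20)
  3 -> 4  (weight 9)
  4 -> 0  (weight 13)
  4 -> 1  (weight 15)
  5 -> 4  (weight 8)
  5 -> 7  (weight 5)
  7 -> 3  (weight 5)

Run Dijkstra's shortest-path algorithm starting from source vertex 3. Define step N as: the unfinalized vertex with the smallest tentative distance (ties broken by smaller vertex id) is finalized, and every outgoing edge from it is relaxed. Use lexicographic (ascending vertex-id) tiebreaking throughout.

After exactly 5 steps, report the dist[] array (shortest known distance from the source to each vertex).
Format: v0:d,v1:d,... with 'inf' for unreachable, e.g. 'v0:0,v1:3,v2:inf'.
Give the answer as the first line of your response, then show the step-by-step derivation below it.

v0:22,v1:24,v2:20,v3:0,v4:9,v5:inf,v6:inf,v7:inf

step 1: dist = v0:inf,v1:inf,v2:20,v3:0,v4:9,v5:inf,v6:inf,v7:inf
step 2: dist = v0:22,v1:24,v2:20,v3:0,v4:9,v5:inf,v6:inf,v7:inf
step 3: dist = v0:22,v1:24,v2:20,v3:0,v4:9,v5:inf,v6:inf,v7:inf
step 4: dist = v0:22,v1:24,v2:20,v3:0,v4:9,v5:inf,v6:inf,v7:inf
step 5: dist = v0:22,v1:24,v2:20,v3:0,v4:9,v5:inf,v6:inf,v7:inf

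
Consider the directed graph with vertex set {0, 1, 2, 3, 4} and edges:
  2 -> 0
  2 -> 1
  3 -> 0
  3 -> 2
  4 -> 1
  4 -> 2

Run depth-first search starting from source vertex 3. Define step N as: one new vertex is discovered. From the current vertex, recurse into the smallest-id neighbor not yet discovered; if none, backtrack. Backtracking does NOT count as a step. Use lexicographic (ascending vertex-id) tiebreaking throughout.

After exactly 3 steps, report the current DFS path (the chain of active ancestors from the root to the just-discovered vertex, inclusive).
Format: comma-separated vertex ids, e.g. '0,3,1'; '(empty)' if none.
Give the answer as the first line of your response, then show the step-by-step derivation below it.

3,2

step 1: discover 3; path=3; order=3
step 2: discover 0; path=3>0; order=3,0
step 3: discover 2; path=3>2; order=3,0,2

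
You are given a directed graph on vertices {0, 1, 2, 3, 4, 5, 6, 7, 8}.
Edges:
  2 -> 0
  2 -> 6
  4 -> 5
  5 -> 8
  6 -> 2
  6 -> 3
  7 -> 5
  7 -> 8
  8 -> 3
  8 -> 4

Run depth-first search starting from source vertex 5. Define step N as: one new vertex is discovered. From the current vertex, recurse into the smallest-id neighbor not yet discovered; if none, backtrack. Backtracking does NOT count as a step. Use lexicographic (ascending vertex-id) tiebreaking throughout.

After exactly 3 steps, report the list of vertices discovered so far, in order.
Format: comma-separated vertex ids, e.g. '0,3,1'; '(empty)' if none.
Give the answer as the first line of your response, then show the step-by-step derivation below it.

5,8,3

step 1: discover 5; path=5; order=5
step 2: discover 8; path=5>8; order=5,8
step 3: discover 3; path=5>8>3; order=5,8,3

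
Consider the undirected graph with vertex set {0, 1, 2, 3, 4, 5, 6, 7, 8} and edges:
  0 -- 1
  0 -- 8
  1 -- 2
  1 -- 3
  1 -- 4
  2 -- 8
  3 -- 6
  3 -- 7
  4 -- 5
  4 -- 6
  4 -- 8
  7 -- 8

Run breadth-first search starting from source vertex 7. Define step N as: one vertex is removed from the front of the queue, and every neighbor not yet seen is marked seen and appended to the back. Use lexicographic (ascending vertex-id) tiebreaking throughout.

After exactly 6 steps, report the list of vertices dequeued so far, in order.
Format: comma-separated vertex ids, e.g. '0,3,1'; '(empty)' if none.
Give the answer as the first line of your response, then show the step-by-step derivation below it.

7,3,8,1,6,0

step 1: dequeue 7; queue=[3,8]; order=7
step 2: dequeue 3; queue=[8,1,6]; order=7,3
step 3: dequeue 8; queue=[1,6,0,2,4]; order=7,3,8
step 4: dequeue 1; queue=[6,0,2,4]; order=7,3,8,1
step 5: dequeue 6; queue=[0,2,4]; order=7,3,8,1,6
step 6: dequeue 0; queue=[2,4]; order=7,3,8,1,6,0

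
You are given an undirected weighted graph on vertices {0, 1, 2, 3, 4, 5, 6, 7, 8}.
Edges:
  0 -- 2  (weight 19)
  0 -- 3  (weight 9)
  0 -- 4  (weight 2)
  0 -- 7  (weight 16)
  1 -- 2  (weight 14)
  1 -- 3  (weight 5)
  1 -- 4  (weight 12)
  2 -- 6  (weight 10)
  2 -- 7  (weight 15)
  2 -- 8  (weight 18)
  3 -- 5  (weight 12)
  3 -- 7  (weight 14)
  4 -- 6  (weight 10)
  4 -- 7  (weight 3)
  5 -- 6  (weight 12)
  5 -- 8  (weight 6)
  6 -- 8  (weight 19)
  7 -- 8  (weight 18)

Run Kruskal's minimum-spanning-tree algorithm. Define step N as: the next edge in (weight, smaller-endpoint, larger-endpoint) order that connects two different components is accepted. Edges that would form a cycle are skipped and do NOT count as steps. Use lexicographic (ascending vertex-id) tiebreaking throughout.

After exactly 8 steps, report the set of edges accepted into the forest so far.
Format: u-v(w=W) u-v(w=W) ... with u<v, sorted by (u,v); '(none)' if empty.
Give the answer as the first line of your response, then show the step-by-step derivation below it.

0-3(w=9) 0-4(w=2) 1-3(w=5) 2-6(w=10) 3-5(w=12) 4-6(w=10) 4-7(w=3) 5-8(w=6)

step 1: add edge 0-4 (w=2); MST = {0-4(w=2)}
step 2: add edge 4-7 (w=3); MST = {0-4(w=2) 4-7(w=3)}
step 3: add edge 1-3 (w=5); MST = {0-4(w=2) 1-3(w=5) 4-7(w=3)}
step 4: add edge 5-8 (w=6); MST = {0-4(w=2) 1-3(w=5) 4-7(w=3) 5-8(w=6)}
step 5: add edge 0-3 (w=9); MST = {0-3(w=9) 0-4(w=2) 1-3(w=5) 4-7(w=3) 5-8(w=6)}
step 6: add edge 2-6 (w=10); MST = {0-3(w=9) 0-4(w=2) 1-3(w=5) 2-6(w=10) 4-7(w=3) 5-8(w=6)}
step 7: add edge 4-6 (w=10); MST = {0-3(w=9) 0-4(w=2) 1-3(w=5) 2-6(w=10) 4-6(w=10) 4-7(w=3) 5-8(w=6)}
step 8: add edge 3-5 (w=12); MST = {0-3(w=9) 0-4(w=2) 1-3(w=5) 2-6(w=10) 3-5(w=12) 4-6(w=10) 4-7(w=3) 5-8(w=6)}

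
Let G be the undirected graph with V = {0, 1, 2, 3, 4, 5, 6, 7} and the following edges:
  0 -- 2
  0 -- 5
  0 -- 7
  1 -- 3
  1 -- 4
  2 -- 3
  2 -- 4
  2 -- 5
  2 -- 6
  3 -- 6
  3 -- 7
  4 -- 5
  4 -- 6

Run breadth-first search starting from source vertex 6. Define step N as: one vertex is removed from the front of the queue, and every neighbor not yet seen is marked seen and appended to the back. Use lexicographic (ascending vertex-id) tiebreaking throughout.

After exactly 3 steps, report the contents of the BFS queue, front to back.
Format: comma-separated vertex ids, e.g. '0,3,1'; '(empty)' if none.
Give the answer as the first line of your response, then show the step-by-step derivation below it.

4,0,5,1,7

step 1: dequeue 6; queue=[2,3,4]; order=6
step 2: dequeue 2; queue=[3,4,0,5]; order=6,2
step 3: dequeue 3; queue=[4,0,5,1,7]; order=6,2,3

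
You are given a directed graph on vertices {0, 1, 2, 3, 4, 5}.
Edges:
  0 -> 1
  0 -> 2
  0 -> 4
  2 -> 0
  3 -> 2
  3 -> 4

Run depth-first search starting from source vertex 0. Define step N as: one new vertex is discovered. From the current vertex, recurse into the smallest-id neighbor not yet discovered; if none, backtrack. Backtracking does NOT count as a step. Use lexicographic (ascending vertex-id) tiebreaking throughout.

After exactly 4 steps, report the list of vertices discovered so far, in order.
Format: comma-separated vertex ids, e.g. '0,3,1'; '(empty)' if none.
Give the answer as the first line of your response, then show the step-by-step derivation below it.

0,1,2,4

step 1: discover 0; path=0; order=0
step 2: discover 1; path=0>1; order=0,1
step 3: discover 2; path=0>2; order=0,1,2
step 4: discover 4; path=0>4; order=0,1,2,4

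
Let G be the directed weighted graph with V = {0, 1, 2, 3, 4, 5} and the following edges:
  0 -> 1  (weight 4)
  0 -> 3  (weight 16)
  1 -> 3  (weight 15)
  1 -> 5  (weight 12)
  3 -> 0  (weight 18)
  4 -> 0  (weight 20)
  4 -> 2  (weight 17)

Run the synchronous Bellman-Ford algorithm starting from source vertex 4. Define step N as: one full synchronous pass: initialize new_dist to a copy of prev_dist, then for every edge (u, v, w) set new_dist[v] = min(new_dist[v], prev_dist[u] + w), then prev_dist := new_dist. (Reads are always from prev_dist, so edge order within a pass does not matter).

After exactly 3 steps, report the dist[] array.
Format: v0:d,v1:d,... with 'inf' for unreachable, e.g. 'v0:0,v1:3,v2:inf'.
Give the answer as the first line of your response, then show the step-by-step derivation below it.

v0:20,v1:24,v2:17,v3:36,v4:0,v5:36

step 1: dist = v0:20,v1:inf,v2:17,v3:inf,v4:0,v5:inf
step 2: dist = v0:20,v1:24,v2:17,v3:36,v4:0,v5:inf
step 3: dist = v0:20,v1:24,v2:17,v3:36,v4:0,v5:36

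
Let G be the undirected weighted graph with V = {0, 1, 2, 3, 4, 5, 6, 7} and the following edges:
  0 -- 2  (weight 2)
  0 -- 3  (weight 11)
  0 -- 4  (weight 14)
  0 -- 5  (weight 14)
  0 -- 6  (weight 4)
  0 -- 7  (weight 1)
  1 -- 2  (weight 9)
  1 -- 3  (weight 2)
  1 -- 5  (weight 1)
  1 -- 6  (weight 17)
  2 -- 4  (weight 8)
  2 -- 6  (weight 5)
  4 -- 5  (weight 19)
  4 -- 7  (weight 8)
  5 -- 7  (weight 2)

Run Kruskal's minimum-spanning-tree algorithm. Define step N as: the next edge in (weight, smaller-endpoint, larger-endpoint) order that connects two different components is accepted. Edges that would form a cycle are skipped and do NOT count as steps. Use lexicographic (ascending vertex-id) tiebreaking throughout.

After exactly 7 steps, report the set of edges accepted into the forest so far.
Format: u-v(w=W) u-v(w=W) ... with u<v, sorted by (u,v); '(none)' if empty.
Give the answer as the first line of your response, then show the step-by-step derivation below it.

0-2(w=2) 0-6(w=4) 0-7(w=1) 1-3(w=2) 1-5(w=1) 2-4(w=8) 5-7(w=2)

step 1: add edge 0-7 (w=1); MST = {0-7(w=1)}
step 2: add edge 1-5 (w=1); MST = {0-7(w=1) 1-5(w=1)}
step 3: add edge 0-2 (w=2); MST = {0-2(w=2) 0-7(w=1) 1-5(w=1)}
step 4: add edge 1-3 (w=2); MST = {0-2(w=2) 0-7(w=1) 1-3(w=2) 1-5(w=1)}
step 5: add edge 5-7 (w=2); MST = {0-2(w=2) 0-7(w=1) 1-3(w=2) 1-5(w=1) 5-7(w=2)}
step 6: add edge 0-6 (w=4); MST = {0-2(w=2) 0-6(w=4) 0-7(w=1) 1-3(w=2) 1-5(w=1) 5-7(w=2)}
step 7: add edge 2-4 (w=8); MST = {0-2(w=2) 0-6(w=4) 0-7(w=1) 1-3(w=2) 1-5(w=1) 2-4(w=8) 5-7(w=2)}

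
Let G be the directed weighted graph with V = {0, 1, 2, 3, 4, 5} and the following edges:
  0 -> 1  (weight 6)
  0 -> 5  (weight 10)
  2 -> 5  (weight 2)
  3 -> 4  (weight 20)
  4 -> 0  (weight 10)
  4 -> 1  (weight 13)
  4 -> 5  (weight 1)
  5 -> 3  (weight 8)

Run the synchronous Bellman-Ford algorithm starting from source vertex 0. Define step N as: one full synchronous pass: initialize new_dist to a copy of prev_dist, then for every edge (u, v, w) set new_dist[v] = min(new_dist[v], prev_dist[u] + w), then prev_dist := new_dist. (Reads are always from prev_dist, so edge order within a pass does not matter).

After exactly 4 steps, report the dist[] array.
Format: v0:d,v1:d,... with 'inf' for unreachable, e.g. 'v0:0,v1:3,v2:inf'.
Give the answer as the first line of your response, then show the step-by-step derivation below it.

v0:0,v1:6,v2:inf,v3:18,v4:38,v5:10

step 1: dist = v0:0,v1:6,v2:inf,v3:inf,v4:inf,v5:10
step 2: dist = v0:0,v1:6,v2:inf,v3:18,v4:inf,v5:10
step 3: dist = v0:0,v1:6,v2:inf,v3:18,v4:38,v5:10
step 4: dist = v0:0,v1:6,v2:inf,v3:18,v4:38,v5:10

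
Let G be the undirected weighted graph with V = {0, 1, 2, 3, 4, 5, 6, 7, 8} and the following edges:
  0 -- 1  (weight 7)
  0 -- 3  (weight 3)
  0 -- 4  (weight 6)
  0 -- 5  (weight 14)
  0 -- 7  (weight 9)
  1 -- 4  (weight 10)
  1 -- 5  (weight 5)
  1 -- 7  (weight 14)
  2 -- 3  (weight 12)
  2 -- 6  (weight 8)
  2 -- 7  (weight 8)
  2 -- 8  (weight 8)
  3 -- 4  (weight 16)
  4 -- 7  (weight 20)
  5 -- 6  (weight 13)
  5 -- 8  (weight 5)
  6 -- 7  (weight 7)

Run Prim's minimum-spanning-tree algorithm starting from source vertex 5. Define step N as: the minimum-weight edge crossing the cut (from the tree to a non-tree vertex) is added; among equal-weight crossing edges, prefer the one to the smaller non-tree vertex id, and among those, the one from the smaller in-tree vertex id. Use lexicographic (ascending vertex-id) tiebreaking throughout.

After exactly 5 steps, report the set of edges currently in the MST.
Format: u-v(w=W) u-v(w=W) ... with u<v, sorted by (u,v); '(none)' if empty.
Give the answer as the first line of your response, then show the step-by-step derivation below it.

0-1(w=7) 0-3(w=3) 0-4(w=6) 1-5(w=5) 5-8(w=5)

step 1: add edge 1-5 (w=5); MST = {1-5(w=5)}
step 2: add edge 5-8 (w=5); MST = {1-5(w=5) 5-8(w=5)}
step 3: add edge 0-1 (w=7); MST = {0-1(w=7) 1-5(w=5) 5-8(w=5)}
step 4: add edge 0-3 (w=3); MST = {0-1(w=7) 0-3(w=3) 1-5(w=5) 5-8(w=5)}
step 5: add edge 0-4 (w=6); MST = {0-1(w=7) 0-3(w=3) 0-4(w=6) 1-5(w=5) 5-8(w=5)}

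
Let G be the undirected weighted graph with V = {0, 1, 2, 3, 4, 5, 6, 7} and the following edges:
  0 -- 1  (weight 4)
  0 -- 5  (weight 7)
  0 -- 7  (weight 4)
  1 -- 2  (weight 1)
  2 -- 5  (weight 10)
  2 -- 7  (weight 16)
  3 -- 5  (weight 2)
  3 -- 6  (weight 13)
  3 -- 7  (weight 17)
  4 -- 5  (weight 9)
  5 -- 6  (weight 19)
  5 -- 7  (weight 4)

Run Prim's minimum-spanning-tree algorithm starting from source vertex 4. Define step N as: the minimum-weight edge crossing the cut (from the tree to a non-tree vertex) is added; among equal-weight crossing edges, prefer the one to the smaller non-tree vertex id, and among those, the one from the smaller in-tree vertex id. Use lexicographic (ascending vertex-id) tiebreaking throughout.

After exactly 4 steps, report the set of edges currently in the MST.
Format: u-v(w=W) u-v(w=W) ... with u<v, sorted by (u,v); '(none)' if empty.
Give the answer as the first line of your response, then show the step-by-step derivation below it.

0-7(w=4) 3-5(w=2) 4-5(w=9) 5-7(w=4)

step 1: add edge 4-5 (w=9); MST = {4-5(w=9)}
step 2: add edge 3-5 (w=2); MST = {3-5(w=2) 4-5(w=9)}
step 3: add edge 5-7 (w=4); MST = {3-5(w=2) 4-5(w=9) 5-7(w=4)}
step 4: add edge 0-7 (w=4); MST = {0-7(w=4) 3-5(w=2) 4-5(w=9) 5-7(w=4)}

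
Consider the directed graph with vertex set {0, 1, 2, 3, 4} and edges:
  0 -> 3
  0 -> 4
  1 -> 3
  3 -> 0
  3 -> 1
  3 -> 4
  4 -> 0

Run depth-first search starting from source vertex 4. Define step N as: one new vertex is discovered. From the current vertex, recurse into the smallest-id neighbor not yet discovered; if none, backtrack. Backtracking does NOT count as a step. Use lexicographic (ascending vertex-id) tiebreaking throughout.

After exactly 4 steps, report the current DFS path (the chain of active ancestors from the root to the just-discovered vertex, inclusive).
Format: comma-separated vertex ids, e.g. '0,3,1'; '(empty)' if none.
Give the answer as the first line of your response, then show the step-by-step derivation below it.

4,0,3,1

step 1: discover 4; path=4; order=4
step 2: discover 0; path=4>0; order=4,0
step 3: discover 3; path=4>0>3; order=4,0,3
step 4: discover 1; path=4>0>3>1; order=4,0,3,1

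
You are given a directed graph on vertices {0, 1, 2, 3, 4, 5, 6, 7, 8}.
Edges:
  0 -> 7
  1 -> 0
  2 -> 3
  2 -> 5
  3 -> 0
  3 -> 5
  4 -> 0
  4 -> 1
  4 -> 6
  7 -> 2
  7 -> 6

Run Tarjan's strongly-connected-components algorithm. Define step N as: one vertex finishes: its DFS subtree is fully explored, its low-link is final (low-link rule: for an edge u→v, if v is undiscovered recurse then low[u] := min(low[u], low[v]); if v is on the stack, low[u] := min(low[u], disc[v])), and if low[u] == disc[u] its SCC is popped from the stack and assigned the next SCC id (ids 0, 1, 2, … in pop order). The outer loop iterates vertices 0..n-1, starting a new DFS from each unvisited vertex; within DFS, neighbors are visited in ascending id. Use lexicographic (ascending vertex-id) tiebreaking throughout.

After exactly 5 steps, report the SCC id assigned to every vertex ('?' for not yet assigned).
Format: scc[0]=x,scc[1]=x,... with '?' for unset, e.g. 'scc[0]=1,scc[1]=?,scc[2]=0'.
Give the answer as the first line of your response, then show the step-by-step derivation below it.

scc[0]=?,scc[1]=?,scc[2]=?,scc[3]=?,scc[4]=?,scc[5]=0,scc[6]=1,scc[7]=?,scc[8]=?

step 1: low=(low[0]=0,low[1]=?,low[2]=2,low[3]=0,low[4]=?,low[5]=4,low[6]=?,low[7]=1,low[8]=?); scc=(scc[0]=?,scc[1]=?,scc[2]=?,scc[3]=?,scc[4]=?,scc[5]=0,scc[6]=?,scc[7]=?,scc[8]=?)
step 2: low=(low[0]=0,low[1]=?,low[2]=2,low[3]=0,low[4]=?,low[5]=4,low[6]=?,low[7]=1,low[8]=?); scc=(scc[0]=?,scc[1]=?,scc[2]=?,scc[3]=?,scc[4]=?,scc[5]=0,scc[6]=?,scc[7]=?,scc[8]=?)
step 3: low=(low[0]=0,low[1]=?,low[2]=0,low[3]=0,low[4]=?,low[5]=4,low[6]=?,low[7]=1,low[8]=?); scc=(scc[0]=?,scc[1]=?,scc[2]=?,scc[3]=?,scc[4]=?,scc[5]=0,scc[6]=?,scc[7]=?,scc[8]=?)
step 4: low=(low[0]=0,low[1]=?,low[2]=0,low[3]=0,low[4]=?,low[5]=4,low[6]=5,low[7]=0,low[8]=?); scc=(scc[0]=?,scc[1]=?,scc[2]=?,scc[3]=?,scc[4]=?,scc[5]=0,scc[6]=1,scc[7]=?,scc[8]=?)
step 5: low=(low[0]=0,low[1]=?,low[2]=0,low[3]=0,low[4]=?,low[5]=4,low[6]=5,low[7]=0,low[8]=?); scc=(scc[0]=?,scc[1]=?,scc[2]=?,scc[3]=?,scc[4]=?,scc[5]=0,scc[6]=1,scc[7]=?,scc[8]=?)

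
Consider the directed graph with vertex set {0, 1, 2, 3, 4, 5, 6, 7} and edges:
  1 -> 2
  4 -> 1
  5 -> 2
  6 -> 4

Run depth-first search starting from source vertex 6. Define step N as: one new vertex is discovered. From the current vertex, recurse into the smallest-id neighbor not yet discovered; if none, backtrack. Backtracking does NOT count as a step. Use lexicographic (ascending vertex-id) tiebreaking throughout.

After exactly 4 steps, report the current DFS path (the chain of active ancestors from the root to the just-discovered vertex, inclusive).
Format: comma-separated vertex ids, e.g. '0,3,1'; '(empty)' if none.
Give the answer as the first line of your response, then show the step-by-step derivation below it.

6,4,1,2

step 1: discover 6; path=6; order=6
step 2: discover 4; path=6>4; order=6,4
step 3: discover 1; path=6>4>1; order=6,4,1
step 4: discover 2; path=6>4>1>2; order=6,4,1,2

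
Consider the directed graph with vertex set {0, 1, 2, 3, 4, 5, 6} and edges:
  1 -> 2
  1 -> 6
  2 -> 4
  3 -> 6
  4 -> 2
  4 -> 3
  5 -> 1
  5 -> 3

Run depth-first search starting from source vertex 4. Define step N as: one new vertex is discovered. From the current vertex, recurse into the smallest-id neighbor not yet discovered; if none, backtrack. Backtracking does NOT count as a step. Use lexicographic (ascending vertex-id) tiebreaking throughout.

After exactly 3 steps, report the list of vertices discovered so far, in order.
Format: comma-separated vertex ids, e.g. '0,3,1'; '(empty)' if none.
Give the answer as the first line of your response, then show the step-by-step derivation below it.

4,2,3

step 1: discover 4; path=4; order=4
step 2: discover 2; path=4>2; order=4,2
step 3: discover 3; path=4>3; order=4,2,3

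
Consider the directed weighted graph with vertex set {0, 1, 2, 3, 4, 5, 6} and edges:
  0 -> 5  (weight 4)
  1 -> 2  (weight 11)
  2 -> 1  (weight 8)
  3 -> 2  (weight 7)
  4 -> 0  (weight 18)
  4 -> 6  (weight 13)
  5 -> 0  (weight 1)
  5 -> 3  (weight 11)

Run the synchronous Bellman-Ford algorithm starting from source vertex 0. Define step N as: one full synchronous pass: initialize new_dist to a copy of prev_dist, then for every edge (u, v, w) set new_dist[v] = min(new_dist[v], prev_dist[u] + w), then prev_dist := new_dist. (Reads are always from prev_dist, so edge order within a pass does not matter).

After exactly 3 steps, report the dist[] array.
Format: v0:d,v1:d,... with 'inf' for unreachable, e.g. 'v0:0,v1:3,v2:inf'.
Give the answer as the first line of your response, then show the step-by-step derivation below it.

v0:0,v1:inf,v2:22,v3:15,v4:inf,v5:4,v6:inf

step 1: dist = v0:0,v1:inf,v2:inf,v3:inf,v4:inf,v5:4,v6:inf
step 2: dist = v0:0,v1:inf,v2:inf,v3:15,v4:inf,v5:4,v6:inf
step 3: dist = v0:0,v1:inf,v2:22,v3:15,v4:inf,v5:4,v6:inf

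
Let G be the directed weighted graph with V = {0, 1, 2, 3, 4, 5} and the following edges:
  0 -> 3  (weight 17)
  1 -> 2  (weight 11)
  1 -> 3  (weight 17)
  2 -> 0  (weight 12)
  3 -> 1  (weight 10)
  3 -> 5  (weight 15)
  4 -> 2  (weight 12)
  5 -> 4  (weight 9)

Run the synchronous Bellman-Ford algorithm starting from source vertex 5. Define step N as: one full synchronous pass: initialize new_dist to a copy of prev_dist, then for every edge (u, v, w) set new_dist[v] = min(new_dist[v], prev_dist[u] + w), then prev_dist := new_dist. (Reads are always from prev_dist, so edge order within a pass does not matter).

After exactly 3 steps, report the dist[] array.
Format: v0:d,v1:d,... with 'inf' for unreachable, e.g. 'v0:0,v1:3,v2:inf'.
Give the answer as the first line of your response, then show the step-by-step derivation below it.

v0:33,v1:inf,v2:21,v3:inf,v4:9,v5:0

step 1: dist = v0:inf,v1:inf,v2:inf,v3:inf,v4:9,v5:0
step 2: dist = v0:inf,v1:inf,v2:21,v3:inf,v4:9,v5:0
step 3: dist = v0:33,v1:inf,v2:21,v3:inf,v4:9,v5:0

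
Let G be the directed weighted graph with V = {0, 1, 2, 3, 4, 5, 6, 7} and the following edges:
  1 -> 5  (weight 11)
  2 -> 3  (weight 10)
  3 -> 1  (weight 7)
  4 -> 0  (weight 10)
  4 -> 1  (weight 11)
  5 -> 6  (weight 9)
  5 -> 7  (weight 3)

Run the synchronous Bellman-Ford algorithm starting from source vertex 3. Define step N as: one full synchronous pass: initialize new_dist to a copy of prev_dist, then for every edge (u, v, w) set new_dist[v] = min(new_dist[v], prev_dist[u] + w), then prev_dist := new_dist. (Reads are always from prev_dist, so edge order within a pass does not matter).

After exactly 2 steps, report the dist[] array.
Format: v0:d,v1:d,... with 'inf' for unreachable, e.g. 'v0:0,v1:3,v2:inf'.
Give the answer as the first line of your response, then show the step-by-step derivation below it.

v0:inf,v1:7,v2:inf,v3:0,v4:inf,v5:18,v6:inf,v7:inf

step 1: dist = v0:inf,v1:7,v2:inf,v3:0,v4:inf,v5:inf,v6:inf,v7:inf
step 2: dist = v0:inf,v1:7,v2:inf,v3:0,v4:inf,v5:18,v6:inf,v7:inf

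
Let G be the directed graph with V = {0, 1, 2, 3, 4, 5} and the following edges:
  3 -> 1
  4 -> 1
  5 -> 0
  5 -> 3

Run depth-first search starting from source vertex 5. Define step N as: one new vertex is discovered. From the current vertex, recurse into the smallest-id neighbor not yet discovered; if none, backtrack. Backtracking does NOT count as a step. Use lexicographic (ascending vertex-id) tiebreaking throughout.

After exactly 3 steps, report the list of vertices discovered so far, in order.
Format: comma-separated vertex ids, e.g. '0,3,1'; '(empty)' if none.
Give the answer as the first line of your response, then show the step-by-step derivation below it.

5,0,3

step 1: discover 5; path=5; order=5
step 2: discover 0; path=5>0; order=5,0
step 3: discover 3; path=5>3; order=5,0,3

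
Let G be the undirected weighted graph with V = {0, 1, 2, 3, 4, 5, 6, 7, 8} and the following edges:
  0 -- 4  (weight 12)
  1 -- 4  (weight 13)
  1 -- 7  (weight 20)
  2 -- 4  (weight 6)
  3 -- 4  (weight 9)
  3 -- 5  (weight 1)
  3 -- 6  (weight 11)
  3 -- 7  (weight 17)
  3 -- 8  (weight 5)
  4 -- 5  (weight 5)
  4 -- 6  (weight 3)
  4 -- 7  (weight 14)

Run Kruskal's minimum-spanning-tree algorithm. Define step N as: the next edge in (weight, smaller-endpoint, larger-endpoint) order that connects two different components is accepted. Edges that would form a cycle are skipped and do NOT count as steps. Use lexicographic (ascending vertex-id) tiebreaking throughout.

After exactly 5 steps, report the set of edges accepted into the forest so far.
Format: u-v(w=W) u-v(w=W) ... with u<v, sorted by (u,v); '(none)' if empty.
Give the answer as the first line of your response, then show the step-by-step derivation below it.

2-4(w=6) 3-5(w=1) 3-8(w=5) 4-5(w=5) 4-6(w=3)

step 1: add edge 3-5 (w=1); MST = {3-5(w=1)}
step 2: add edge 4-6 (w=3); MST = {3-5(w=1) 4-6(w=3)}
step 3: add edge 3-8 (w=5); MST = {3-5(w=1) 3-8(w=5) 4-6(w=3)}
step 4: add edge 4-5 (w=5); MST = {3-5(w=1) 3-8(w=5) 4-5(w=5) 4-6(w=3)}
step 5: add edge 2-4 (w=6); MST = {2-4(w=6) 3-5(w=1) 3-8(w=5) 4-5(w=5) 4-6(w=3)}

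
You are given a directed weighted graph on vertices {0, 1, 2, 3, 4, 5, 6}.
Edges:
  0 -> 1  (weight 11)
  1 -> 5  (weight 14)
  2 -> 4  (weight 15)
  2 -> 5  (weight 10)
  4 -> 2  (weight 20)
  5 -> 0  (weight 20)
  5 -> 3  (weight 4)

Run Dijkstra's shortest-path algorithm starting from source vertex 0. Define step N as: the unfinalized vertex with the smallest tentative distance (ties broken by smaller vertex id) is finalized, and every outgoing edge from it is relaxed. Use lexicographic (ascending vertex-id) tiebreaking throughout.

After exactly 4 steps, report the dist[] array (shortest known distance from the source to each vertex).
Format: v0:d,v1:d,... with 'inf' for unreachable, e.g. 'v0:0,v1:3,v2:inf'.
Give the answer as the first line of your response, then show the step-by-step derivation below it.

v0:0,v1:11,v2:inf,v3:29,v4:inf,v5:25,v6:inf

step 1: dist = v0:0,v1:11,v2:inf,v3:inf,v4:inf,v5:inf,v6:inf
step 2: dist = v0:0,v1:11,v2:inf,v3:inf,v4:inf,v5:25,v6:inf
step 3: dist = v0:0,v1:11,v2:inf,v3:29,v4:inf,v5:25,v6:inf
step 4: dist = v0:0,v1:11,v2:inf,v3:29,v4:inf,v5:25,v6:inf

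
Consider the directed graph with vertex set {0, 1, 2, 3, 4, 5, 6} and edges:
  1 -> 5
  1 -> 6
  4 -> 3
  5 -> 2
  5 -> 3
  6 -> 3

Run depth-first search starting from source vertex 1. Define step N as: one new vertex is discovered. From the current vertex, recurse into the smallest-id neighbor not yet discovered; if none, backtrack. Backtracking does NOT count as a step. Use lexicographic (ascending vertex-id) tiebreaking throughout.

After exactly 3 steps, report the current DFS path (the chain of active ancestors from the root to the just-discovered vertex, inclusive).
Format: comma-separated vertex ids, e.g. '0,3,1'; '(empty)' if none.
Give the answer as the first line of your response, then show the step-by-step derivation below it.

1,5,2

step 1: discover 1; path=1; order=1
step 2: discover 5; path=1>5; order=1,5
step 3: discover 2; path=1>5>2; order=1,5,2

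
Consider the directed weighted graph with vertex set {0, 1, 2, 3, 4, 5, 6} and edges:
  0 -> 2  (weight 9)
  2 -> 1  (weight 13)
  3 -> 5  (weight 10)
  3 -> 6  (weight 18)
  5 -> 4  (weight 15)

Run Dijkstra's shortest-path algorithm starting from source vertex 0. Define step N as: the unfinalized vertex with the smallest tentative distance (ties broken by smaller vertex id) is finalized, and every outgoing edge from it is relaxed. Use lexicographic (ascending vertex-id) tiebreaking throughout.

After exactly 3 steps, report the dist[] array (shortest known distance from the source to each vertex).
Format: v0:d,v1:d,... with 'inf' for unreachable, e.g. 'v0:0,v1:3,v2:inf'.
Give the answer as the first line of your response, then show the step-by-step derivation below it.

v0:0,v1:22,v2:9,v3:inf,v4:inf,v5:inf,v6:inf

step 1: dist = v0:0,v1:inf,v2:9,v3:inf,v4:inf,v5:inf,v6:inf
step 2: dist = v0:0,v1:22,v2:9,v3:inf,v4:inf,v5:inf,v6:inf
step 3: dist = v0:0,v1:22,v2:9,v3:inf,v4:inf,v5:inf,v6:inf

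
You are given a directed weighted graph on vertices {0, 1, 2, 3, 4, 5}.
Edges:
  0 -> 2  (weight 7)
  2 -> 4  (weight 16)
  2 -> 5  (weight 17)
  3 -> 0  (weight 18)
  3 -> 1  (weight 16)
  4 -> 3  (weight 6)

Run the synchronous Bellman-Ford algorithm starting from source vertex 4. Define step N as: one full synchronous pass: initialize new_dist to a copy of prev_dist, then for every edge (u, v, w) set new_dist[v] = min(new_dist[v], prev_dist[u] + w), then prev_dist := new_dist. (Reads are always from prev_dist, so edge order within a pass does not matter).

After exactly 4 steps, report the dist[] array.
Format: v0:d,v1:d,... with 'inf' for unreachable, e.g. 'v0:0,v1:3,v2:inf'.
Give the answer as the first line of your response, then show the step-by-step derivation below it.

v0:24,v1:22,v2:31,v3:6,v4:0,v5:48

step 1: dist = v0:inf,v1:inf,v2:inf,v3:6,v4:0,v5:inf
step 2: dist = v0:24,v1:22,v2:inf,v3:6,v4:0,v5:inf
step 3: dist = v0:24,v1:22,v2:31,v3:6,v4:0,v5:inf
step 4: dist = v0:24,v1:22,v2:31,v3:6,v4:0,v5:48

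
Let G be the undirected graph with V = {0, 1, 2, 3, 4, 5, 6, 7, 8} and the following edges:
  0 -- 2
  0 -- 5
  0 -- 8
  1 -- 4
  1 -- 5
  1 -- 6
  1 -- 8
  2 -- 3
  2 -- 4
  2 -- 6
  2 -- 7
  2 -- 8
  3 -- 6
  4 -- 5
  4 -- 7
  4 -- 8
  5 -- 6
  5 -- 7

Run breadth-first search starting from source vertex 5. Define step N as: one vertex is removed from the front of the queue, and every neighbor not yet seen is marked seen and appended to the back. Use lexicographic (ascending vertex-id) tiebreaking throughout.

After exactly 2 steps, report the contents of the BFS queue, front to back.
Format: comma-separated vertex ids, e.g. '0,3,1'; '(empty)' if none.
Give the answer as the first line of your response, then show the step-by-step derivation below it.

1,4,6,7,2,8

step 1: dequeue 5; queue=[0,1,4,6,7]; order=5
step 2: dequeue 0; queue=[1,4,6,7,2,8]; order=5,0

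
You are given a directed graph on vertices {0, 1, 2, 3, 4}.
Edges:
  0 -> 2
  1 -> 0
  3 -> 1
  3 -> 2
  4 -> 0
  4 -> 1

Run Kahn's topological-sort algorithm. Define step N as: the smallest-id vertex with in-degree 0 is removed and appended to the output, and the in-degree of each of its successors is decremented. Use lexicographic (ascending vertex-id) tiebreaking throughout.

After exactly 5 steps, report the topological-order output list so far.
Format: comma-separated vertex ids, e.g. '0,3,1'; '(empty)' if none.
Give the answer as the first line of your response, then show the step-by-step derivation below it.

3,4,1,0,2

step 1: output 3; order=[3]; indeg=(2,1,1,0,0)
step 2: output 4; order=[3,4]; indeg=(1,0,1,0,0)
step 3: output 1; order=[3,4,1]; indeg=(0,0,1,0,0)
step 4: output 0; order=[3,4,1,0]; indeg=(0,0,0,0,0)
step 5: output 2; order=[3,4,1,0,2]; indeg=(0,0,0,0,0)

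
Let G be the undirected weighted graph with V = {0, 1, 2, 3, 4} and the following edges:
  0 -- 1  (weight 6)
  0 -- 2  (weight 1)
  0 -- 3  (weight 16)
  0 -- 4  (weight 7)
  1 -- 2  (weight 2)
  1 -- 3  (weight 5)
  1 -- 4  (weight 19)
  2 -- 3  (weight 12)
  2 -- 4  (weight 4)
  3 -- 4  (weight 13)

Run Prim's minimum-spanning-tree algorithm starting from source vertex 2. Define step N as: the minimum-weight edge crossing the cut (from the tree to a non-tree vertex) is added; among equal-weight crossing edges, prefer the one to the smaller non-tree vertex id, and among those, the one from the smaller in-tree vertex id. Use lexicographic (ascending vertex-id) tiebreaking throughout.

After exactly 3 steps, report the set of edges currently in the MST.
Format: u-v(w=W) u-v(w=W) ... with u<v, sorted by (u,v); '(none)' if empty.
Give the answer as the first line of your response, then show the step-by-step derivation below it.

0-2(w=1) 1-2(w=2) 2-4(w=4)

step 1: add edge 0-2 (w=1); MST = {0-2(w=1)}
step 2: add edge 1-2 (w=2); MST = {0-2(w=1) 1-2(w=2)}
step 3: add edge 2-4 (w=4); MST = {0-2(w=1) 1-2(w=2) 2-4(w=4)}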